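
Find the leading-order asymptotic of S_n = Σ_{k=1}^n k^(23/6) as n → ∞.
S_n ~ (6/29) · n^(29/6)

Integral comparison: Σ_{k=1}^n k^(23/6) = ∫_0^n x^(23/6) dx + O(n^(23/6)). The integral is n^(1 + 23/6) / (1 + 23/6) = n^((23+6)/6) / ((23+6)/6) = (6/29) · n^(29/6).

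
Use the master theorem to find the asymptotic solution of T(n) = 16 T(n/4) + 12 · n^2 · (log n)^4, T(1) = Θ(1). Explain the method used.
T(n) = Θ(n^2 · (log n)^5)

Here log_4 16 = 2 and f(n) = 12 · n^2 · (log n)^4 = Θ(n^(log_4 16) · (log n)^4). This is the extended Case 2 of the master theorem (f matches the critical exponent up to log factors), giving T(n) = Θ(n^(log_4 16) · (log n)^(4+1)) = Θ(n^2 · (log n)^5).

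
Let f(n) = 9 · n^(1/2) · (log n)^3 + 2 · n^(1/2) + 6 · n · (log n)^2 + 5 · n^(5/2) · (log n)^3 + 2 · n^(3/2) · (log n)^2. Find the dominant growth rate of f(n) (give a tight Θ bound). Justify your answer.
f(n) ∈ Θ(n^(5/2) · (log n)^3)

Compare the terms by growth order. For large n, n^a · (log n)^b dominates n^a' · (log n)^b' iff a > a', or (a = a' and b > b'). Ranking the 5 terms shows the dominant one is 5 · n^(5/2) · (log n)^3. Hence f(n) ∈ Θ(n^(5/2) · (log n)^3).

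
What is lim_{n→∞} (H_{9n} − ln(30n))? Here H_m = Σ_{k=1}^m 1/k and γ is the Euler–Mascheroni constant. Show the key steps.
lim = ln(3/10) + γ

By Euler-Maclaurin, H_m = ln m + γ + O(1/m). So
  H_{9n} − ln(30n) = ln(9n) + γ − ln(30n) + O(1/n)
                       = ln(9/30) + γ + O(1/n).
Hence the limit is ln(9/30) + γ (= ln(3/10)).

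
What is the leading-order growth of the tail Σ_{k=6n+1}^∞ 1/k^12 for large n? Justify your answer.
Σ_{k>6n} 1/k^12 ~ 1/(11 · (6n)^11)

Compare to the integral: ∫_{6n}^∞ x^(−12) dx = [−x^(−11)/11]_{6n}^∞ = 1/((12−1)·(6n)^11). Euler-Maclaurin then gives
  Σ_{k>6n} 1/k^12 = ∫_{6n}^∞ dx/x^12 − 1/(2·(6n)^12) + O(1/(6n)^13).
(Equivalently this is ζ(12) − Σ_{k≤6n} 1/k^12.)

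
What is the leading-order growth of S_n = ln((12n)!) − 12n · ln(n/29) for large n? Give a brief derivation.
S_n ~ 12n · (ln 348 − 1) + O(ln n)

Stirling: ln((12n)!) = 12n ln(12n) − 12n + O(ln n).
  S_n = 12n ln(12n) − 12n − 12n ln(n/29) + O(ln n)
      = 12n ln(12n) − 12n ln n + 12n ln 29 − 12n + O(ln n)
      = 12n ln 12 + 12n ln 29 − 12n + O(ln n)
      = 12n (ln 348 − 1) + O(ln n).
Numerically ln(348) − 1 ≈ 4.8522.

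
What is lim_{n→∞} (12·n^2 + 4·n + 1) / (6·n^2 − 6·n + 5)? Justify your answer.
lim = 12/6 = 2

For large n the leading n^2 terms dominate both numerator and denominator. Dividing top and bottom by n^2, every other term tends to 0, leaving 12/6 = 2.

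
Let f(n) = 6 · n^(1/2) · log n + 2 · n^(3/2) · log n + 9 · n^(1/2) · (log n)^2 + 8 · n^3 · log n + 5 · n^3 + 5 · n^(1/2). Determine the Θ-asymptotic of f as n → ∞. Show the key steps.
f(n) ∈ Θ(n^3 · log n)

Compare the terms by growth order. For large n, n^a · (log n)^b dominates n^a' · (log n)^b' iff a > a', or (a = a' and b > b'). Ranking the 6 terms shows the dominant one is 8 · n^3 · log n. Hence f(n) ∈ Θ(n^3 · log n).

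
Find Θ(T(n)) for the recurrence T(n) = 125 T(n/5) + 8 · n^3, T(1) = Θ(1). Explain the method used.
T(n) = Θ(n^3 log n)

log_5 125 = 3, and f(n) = 8 · n^3 = Θ(n^(log_5 125)). This is Case 2 of the master theorem: T(n) = Θ(f(n) · log n) = Θ(n^3 log n).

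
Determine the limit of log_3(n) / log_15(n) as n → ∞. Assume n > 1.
lim = ln(15) / ln(3) = log_3(15)

Change of base: log_3(n) = ln n / ln 3 and log_15(n) = ln n / ln 15. The ratio is (ln n / ln 3) · (ln 15 / ln n) = ln 15 / ln 3, a constant independent of n. So the limit is ln 15 / ln 3 = log_3(15).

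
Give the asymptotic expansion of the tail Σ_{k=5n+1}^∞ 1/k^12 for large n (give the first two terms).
Σ_{k>5n} 1/k^12 = 1/(11 · (5n)^11) − 1/(2 · (5n)^12) + O(1/(5n)^13)

Compare to the integral: ∫_{5n}^∞ x^(−12) dx = [−x^(−11)/11]_{5n}^∞ = 1/((12−1)·(5n)^11). The Euler-Maclaurin correction adds −f(5n)/2 = −1/(2·(5n)^12). Euler-Maclaurin then gives
  Σ_{k>5n} 1/k^12 = ∫_{5n}^∞ dx/x^12 − 1/(2·(5n)^12) + O(1/(5n)^13).
(Equivalently this is ζ(12) − Σ_{k≤5n} 1/k^12.)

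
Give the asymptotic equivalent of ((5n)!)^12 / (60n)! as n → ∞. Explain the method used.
((5n)!)^12/(60n)! ~ ((2π·5n)^(11/2) / sqrt(12)) · 12^(−12·5n)  →  0

Write N = 5n. Stirling: N! ~ sqrt(2π N)(N/e)^N and (12N)! ~ sqrt(2π·12N)·(12N/e)^(12N).
  (N!)^12/(12N)! ~ (2π N)^(12/2) (N/e)^(12N) / [sqrt(2π·12N) (12N/e)^(12N)]
     = (2π N)^(12/2) / sqrt(2π·12N) · (N/(12N))^(12N)
     = (2π N)^((12−1)/2) / sqrt(12) · 12^(−12N).
Since 12^12 > 1, the factor 12^(−12N) decays exponentially, so the ratio → 0. Substituting N = 5n gives the stated form.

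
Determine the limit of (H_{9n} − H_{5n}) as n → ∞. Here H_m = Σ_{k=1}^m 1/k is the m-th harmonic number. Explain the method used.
lim = ln(9/5)

Euler-Maclaurin gives H_m = ln m + γ + 1/(2m) + O(1/m^2). The γ and O(1/m) terms cancel in the difference:
  H_{9n} − H_{5n} = ln(9n) − ln(5n) + O(1/n) = ln(9/5) + O(1/n).
Hence the limit is ln(9/5).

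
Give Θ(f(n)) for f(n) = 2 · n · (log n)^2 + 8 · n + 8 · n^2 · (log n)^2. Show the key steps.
f(n) ∈ Θ(n^2 · (log n)^2)

Compare the terms by growth order. For large n, n^a · (log n)^b dominates n^a' · (log n)^b' iff a > a', or (a = a' and b > b'). Ranking the 3 terms shows the dominant one is 8 · n^2 · (log n)^2. Hence f(n) ∈ Θ(n^2 · (log n)^2).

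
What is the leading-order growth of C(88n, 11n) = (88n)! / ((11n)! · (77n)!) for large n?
C(88n, 11n) ~ (16777216/823543)^(11n) · sqrt(4/(7π·11n))

Write N = 11n. Apply Stirling to each factorial:
  (8N)! ~ sqrt(2π·8N) · (8N/e)^(8N),
  N! ~ sqrt(2π N) · (N/e)^N,
  (7N)! ~ sqrt(2π·7N) · (7N/e)^(7N).
The exponential factors combine to (8N)^(8N) / (N^N · (7N)^(7N)) = 8^(8N)/7^(7N) = (8^8/7^7)^N = (16777216/823543)^N.
The square-root prefactors combine to sqrt(2π·8N) / (sqrt(2π N)·sqrt(2π·7N)) = sqrt(8 / (2π·7·N)) = sqrt(4/(7π·11n)).
Substituting N = 11n: C(88n, 11n) ~ (16777216/823543)^(11n) · sqrt(4/(7π·11n)).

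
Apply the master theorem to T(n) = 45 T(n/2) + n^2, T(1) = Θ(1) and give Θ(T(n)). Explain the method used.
T(n) = Θ(n^(log_2 45))

Master theorem: compare f(n) = n^2 to n^(log_2 45) where log_2 45 ≈ 5.492. Since 2 < log_2 45, we have f(n) = O(n^(log_2 45 − ε)) for some ε > 0 — Case 1. Hence T(n) = Θ(n^(log_2 45)).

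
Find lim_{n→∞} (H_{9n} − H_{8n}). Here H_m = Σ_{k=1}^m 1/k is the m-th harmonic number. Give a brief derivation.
lim = ln(9/8)

Euler-Maclaurin gives H_m = ln m + γ + 1/(2m) + O(1/m^2). The γ and O(1/m) terms cancel in the difference:
  H_{9n} − H_{8n} = ln(9n) − ln(8n) + O(1/n) = ln(9/8) + O(1/n).
Hence the limit is ln(9/8).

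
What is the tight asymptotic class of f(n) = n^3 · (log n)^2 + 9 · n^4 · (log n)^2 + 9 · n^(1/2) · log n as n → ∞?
f(n) ∈ Θ(n^4 · (log n)^2)

Compare the terms by growth order. For large n, n^a · (log n)^b dominates n^a' · (log n)^b' iff a > a', or (a = a' and b > b'). Ranking the 3 terms shows the dominant one is 9 · n^4 · (log n)^2. Hence f(n) ∈ Θ(n^4 · (log n)^2).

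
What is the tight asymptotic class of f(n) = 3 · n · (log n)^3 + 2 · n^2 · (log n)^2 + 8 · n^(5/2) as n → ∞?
f(n) ∈ Θ(n^(5/2))

Compare the terms by growth order. For large n, n^a · (log n)^b dominates n^a' · (log n)^b' iff a > a', or (a = a' and b > b'). Ranking the 3 terms shows the dominant one is 8 · n^(5/2). Hence f(n) ∈ Θ(n^(5/2)).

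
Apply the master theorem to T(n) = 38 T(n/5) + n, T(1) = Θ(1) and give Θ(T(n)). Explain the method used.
T(n) = Θ(n^(log_5 38))

Master theorem: compare f(n) = n to n^(log_5 38) where log_5 38 ≈ 2.260. Since 1 < log_5 38, we have f(n) = O(n^(log_5 38 − ε)) for some ε > 0 — Case 1. Hence T(n) = Θ(n^(log_5 38)).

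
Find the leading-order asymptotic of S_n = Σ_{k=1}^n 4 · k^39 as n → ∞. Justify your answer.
S_n ~ n^40 / 10

By integral comparison (Euler-Maclaurin), Σ_{k=1}^n 4 · k^39 = 4 · ∫_0^n x^39 dx + O(n^39) = 4 · n^40/40 = n^40 / 10 + O(n^39). (Equivalently, Faulhaber's formula gives the same leading term.)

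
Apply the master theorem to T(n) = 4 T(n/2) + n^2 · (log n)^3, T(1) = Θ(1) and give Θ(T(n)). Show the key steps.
T(n) = Θ(n^2 · (log n)^4)

Here log_2 4 = 2 and f(n) = n^2 · (log n)^3 = Θ(n^(log_2 4) · (log n)^3). This is the extended Case 2 of the master theorem (f matches the critical exponent up to log factors), giving T(n) = Θ(n^(log_2 4) · (log n)^(3+1)) = Θ(n^2 · (log n)^4).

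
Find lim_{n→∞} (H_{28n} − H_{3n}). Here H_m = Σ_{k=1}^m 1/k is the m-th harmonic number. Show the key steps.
lim = ln(28/3)

Euler-Maclaurin gives H_m = ln m + γ + 1/(2m) + O(1/m^2). The γ and O(1/m) terms cancel in the difference:
  H_{28n} − H_{3n} = ln(28n) − ln(3n) + O(1/n) = ln(28/3) + O(1/n).
Hence the limit is ln(28/3).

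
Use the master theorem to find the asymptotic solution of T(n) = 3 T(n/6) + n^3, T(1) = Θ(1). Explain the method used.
T(n) = Θ(n^3)

log_6 3 ≈ 0.613. f(n) = n^3 dominates n^(log_6 3) since 3 > 0.613, and the regularity condition a·f(n/b) = 3·(n/6)^3 = (3/216)·n^3 ≤ c·f(n) holds with c = 3/216 ≈ 0.0139 < 1. So this is Case 3: T(n) = Θ(f(n)) = Θ(n^3).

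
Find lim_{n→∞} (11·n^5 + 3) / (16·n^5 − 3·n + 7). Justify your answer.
lim = 11/16

For large n the leading n^5 terms dominate both numerator and denominator. Dividing top and bottom by n^5, every other term tends to 0, leaving 11/16.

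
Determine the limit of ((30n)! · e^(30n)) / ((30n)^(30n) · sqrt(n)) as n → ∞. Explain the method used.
lim = sqrt(2π·30)

Stirling: (30n)! ~ sqrt(2π·30n) · (30n/e)^(30n). Hence
  (30n)! · e^(30n) / (30n)^(30n) ~ sqrt(2π·30n).
Dividing by sqrt(n): sqrt(2π·30n) / sqrt(n) = sqrt(2π·30) · n^((1−1)/2), so the limit is sqrt(2π·30).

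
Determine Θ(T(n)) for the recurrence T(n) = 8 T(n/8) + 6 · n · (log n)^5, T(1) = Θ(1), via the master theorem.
T(n) = Θ(n · (log n)^6)

Here log_8 8 = 1 and f(n) = 6 · n · (log n)^5 = Θ(n^(log_8 8) · (log n)^5). This is the extended Case 2 of the master theorem (f matches the critical exponent up to log factors), giving T(n) = Θ(n^(log_8 8) · (log n)^(5+1)) = Θ(n · (log n)^6).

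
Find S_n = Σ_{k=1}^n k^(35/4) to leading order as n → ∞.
S_n ~ (4/39) · n^(39/4)

Integral comparison: Σ_{k=1}^n k^(35/4) = ∫_0^n x^(35/4) dx + O(n^(35/4)). The integral is n^(1 + 35/4) / (1 + 35/4) = n^((35+4)/4) / ((35+4)/4) = (4/39) · n^(39/4).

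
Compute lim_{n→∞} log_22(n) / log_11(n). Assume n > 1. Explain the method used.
lim = ln(11) / ln(22) = log_22(11)

Change of base: log_22(n) = ln n / ln 22 and log_11(n) = ln n / ln 11. The ratio is (ln n / ln 22) · (ln 11 / ln n) = ln 11 / ln 22, a constant independent of n. So the limit is ln 11 / ln 22 = log_22(11).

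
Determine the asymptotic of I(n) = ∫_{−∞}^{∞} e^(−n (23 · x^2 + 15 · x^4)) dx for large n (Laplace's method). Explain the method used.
I(n) ~ sqrt(π/(23n))

φ(x) = 23 · x^2 + 15 · x^4 has its unique global minimum at x* = 0 (since φ'(x) = 46x + 60x^3 = 0 only at x = 0 for real x with both coefficients positive, and φ → ∞ as |x| → ∞). At x* = 0, φ(0) = 0 and φ''(0) = 46. Laplace's method then gives
  I(n) ~ sqrt(2π / (n · φ''(0))) · e^(−n φ(0)) = sqrt(2π / (46n)) = sqrt(π/(23n)).
The 15 · x^4 term contributes only at subleading order (an O(1/n) relative correction).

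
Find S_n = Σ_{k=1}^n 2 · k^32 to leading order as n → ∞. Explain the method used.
S_n ~ 2 · n^33 / 33

By integral comparison (Euler-Maclaurin), Σ_{k=1}^n 2 · k^32 = 2 · ∫_0^n x^32 dx + O(n^32) = 2 · n^33/33 + O(n^32). (Equivalently, Faulhaber's formula gives the same leading term.)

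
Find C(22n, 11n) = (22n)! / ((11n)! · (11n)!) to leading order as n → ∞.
C(22n, 11n) ~ (4)^(11n) · sqrt(1/(π·11n))

Write N = 11n. Apply Stirling to each factorial:
  (2N)! ~ sqrt(2π·2N) · (2N/e)^(2N),
  N! ~ sqrt(2π N) · (N/e)^N,
  (1N)! ~ sqrt(2π·1N) · (1N/e)^(1N).
The exponential factors combine to (2N)^(2N) / (N^N · (1N)^(1N)) = 2^(2N)/1^(1N) = (2^2/1^1)^N = (4)^N.
The square-root prefactors combine to sqrt(2π·2N) / (sqrt(2π N)·sqrt(2π·1N)) = sqrt(2 / (2π·1·N)) = sqrt(1/(π·11n)).
Substituting N = 11n: C(22n, 11n) ~ (4)^(11n) · sqrt(1/(π·11n)).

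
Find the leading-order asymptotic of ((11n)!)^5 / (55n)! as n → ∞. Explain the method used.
((11n)!)^5/(55n)! ~ ((2π·11n)^(4/2) / sqrt(5)) · 5^(−5·11n)  →  0

Write N = 11n. Stirling: N! ~ sqrt(2π N)(N/e)^N and (5N)! ~ sqrt(2π·5N)·(5N/e)^(5N).
  (N!)^5/(5N)! ~ (2π N)^(5/2) (N/e)^(5N) / [sqrt(2π·5N) (5N/e)^(5N)]
     = (2π N)^(5/2) / sqrt(2π·5N) · (N/(5N))^(5N)
     = (2π N)^((5−1)/2) / sqrt(5) · 5^(−5N).
Since 5^5 > 1, the factor 5^(−5N) decays exponentially, so the ratio → 0. Substituting N = 11n gives the stated form.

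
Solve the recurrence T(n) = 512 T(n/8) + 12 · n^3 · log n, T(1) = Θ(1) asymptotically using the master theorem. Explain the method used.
T(n) = Θ(n^3 · (log n)^2)

Here log_8 512 = 3 and f(n) = 12 · n^3 · log n = Θ(n^(log_8 512) · (log n)^1). This is the extended Case 2 of the master theorem (f matches the critical exponent up to log factors), giving T(n) = Θ(n^(log_8 512) · (log n)^(1+1)) = Θ(n^3 · (log n)^2).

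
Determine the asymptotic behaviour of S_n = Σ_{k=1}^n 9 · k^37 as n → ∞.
S_n ~ 9 · n^38 / 38

By integral comparison (Euler-Maclaurin), Σ_{k=1}^n 9 · k^37 = 9 · ∫_0^n x^37 dx + O(n^37) = 9 · n^38/38 + O(n^37). (Equivalently, Faulhaber's formula gives the same leading term.)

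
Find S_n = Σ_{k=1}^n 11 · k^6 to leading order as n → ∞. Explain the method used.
S_n ~ 11 · n^7 / 7

By integral comparison (Euler-Maclaurin), Σ_{k=1}^n 11 · k^6 = 11 · ∫_0^n x^6 dx + O(n^6) = 11 · n^7/7 + O(n^6). (Equivalently, Faulhaber's formula gives the same leading term.)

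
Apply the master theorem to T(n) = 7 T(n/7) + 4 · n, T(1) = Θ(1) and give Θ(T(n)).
T(n) = Θ(n log n)

log_7 7 = 1, and f(n) = 4 · n = Θ(n^(log_7 7)). This is Case 2 of the master theorem: T(n) = Θ(f(n) · log n) = Θ(n log n).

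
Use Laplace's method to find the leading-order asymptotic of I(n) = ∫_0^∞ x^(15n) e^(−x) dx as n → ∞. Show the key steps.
I(n) ~ sqrt(2π·15n) · (15n/e)^(15n)

Write the integrand as exp(15n ln x − x) and set f(x) = 15n ln x − x. Then f'(x) = 15n/x − 1 = 0 at x* = 15n, and f''(x*) = −15n/x*^2 = −1/(15n). Laplace's method (interior maximum) gives
  I(n) ~ e^(f(x*)) · sqrt(2π / |f''(x*)|)
        = exp(15n ln(15n) − 15n) · sqrt(2π · 15n)
        = (15n)^(15n) e^(−15n) · sqrt(2π·15n)
        = sqrt(2π·15n) · (15n/e)^(15n).
This matches Γ(15n+1) with Stirling applied to Γ.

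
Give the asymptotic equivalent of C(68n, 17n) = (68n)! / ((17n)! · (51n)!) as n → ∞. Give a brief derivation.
C(68n, 17n) ~ (256/27)^(17n) · sqrt(2/(3π·17n))

Write N = 17n. Apply Stirling to each factorial:
  (4N)! ~ sqrt(2π·4N) · (4N/e)^(4N),
  N! ~ sqrt(2π N) · (N/e)^N,
  (3N)! ~ sqrt(2π·3N) · (3N/e)^(3N).
The exponential factors combine to (4N)^(4N) / (N^N · (3N)^(3N)) = 4^(4N)/3^(3N) = (4^4/3^3)^N = (256/27)^N.
The square-root prefactors combine to sqrt(2π·4N) / (sqrt(2π N)·sqrt(2π·3N)) = sqrt(4 / (2π·3·N)) = sqrt(2/(3π·17n)).
Substituting N = 17n: C(68n, 17n) ~ (256/27)^(17n) · sqrt(2/(3π·17n)).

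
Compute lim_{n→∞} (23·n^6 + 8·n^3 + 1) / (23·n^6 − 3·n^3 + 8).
lim = 23/23 = 1

For large n the leading n^6 terms dominate both numerator and denominator. Dividing top and bottom by n^6, every other term tends to 0, leaving 23/23 = 1.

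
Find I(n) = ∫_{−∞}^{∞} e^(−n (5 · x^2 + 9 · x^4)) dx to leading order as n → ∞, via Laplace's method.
I(n) ~ sqrt(π/(5n))

φ(x) = 5 · x^2 + 9 · x^4 has its unique global minimum at x* = 0 (since φ'(x) = 10x + 36x^3 = 0 only at x = 0 for real x with both coefficients positive, and φ → ∞ as |x| → ∞). At x* = 0, φ(0) = 0 and φ''(0) = 10. Laplace's method then gives
  I(n) ~ sqrt(2π / (n · φ''(0))) · e^(−n φ(0)) = sqrt(2π / (10n)) = sqrt(π/(5n)).
The 9 · x^4 term contributes only at subleading order (an O(1/n) relative correction).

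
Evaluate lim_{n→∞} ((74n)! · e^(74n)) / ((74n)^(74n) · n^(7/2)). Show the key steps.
lim = 0

Stirling: (74n)! ~ sqrt(2π·74n) · (74n/e)^(74n). Hence
  (74n)! · e^(74n) / (74n)^(74n) ~ sqrt(2π·74n).
Dividing by n^(7/2): sqrt(2π·74n) / n^(7/2) = sqrt(2π·74) · n^((1−7)/2), so the expression behaves like sqrt(2π·74) · n^((1−7)/2) → 0.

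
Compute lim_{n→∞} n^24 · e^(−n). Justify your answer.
lim = 0

Exponentials with base > 1 dominate every fixed polynomial: for any fixed c, n^c / e^n → 0 as n → ∞ (e.g. by the ratio test, or since e^n grows faster than any power of n). Hence n^24 · e^(−n) = n^24 / e^n → 0.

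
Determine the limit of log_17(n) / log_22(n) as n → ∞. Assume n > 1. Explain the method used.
lim = ln(22) / ln(17) = log_17(22)

Change of base: log_17(n) = ln n / ln 17 and log_22(n) = ln n / ln 22. The ratio is (ln n / ln 17) · (ln 22 / ln n) = ln 22 / ln 17, a constant independent of n. So the limit is ln 22 / ln 17 = log_17(22).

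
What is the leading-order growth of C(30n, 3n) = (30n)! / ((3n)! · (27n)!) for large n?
C(30n, 3n) ~ (10000000000/387420489)^(3n) · sqrt(5/(9π·3n))

Write N = 3n. Apply Stirling to each factorial:
  (10N)! ~ sqrt(2π·10N) · (10N/e)^(10N),
  N! ~ sqrt(2π N) · (N/e)^N,
  (9N)! ~ sqrt(2π·9N) · (9N/e)^(9N).
The exponential factors combine to (10N)^(10N) / (N^N · (9N)^(9N)) = 10^(10N)/9^(9N) = (10^10/9^9)^N = (10000000000/387420489)^N.
The square-root prefactors combine to sqrt(2π·10N) / (sqrt(2π N)·sqrt(2π·9N)) = sqrt(10 / (2π·9·N)) = sqrt(5/(9π·3n)).
Substituting N = 3n: C(30n, 3n) ~ (10000000000/387420489)^(3n) · sqrt(5/(9π·3n)).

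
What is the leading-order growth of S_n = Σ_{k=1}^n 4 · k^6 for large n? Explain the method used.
S_n ~ 4 · n^7 / 7

By integral comparison (Euler-Maclaurin), Σ_{k=1}^n 4 · k^6 = 4 · ∫_0^n x^6 dx + O(n^6) = 4 · n^7/7 + O(n^6). (Equivalently, Faulhaber's formula gives the same leading term.)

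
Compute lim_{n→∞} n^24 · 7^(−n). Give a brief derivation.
lim = 0

Exponentials with base > 1 dominate every fixed polynomial: for any fixed c, n^c / 7^n → 0 as n → ∞ (e.g. by the ratio test, or by writing 7^n = e^(n ln 7) and noting e^(n ln 7) / n^c → ∞). Hence n^24 · 7^(−n) = n^24 / 7^n → 0.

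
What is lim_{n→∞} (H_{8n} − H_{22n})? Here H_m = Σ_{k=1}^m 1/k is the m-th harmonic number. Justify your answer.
lim = ln(8/22) = ln(4/11)

Euler-Maclaurin gives H_m = ln m + γ + 1/(2m) + O(1/m^2). The γ and O(1/m) terms cancel in the difference:
  H_{8n} − H_{22n} = ln(8n) − ln(22n) + O(1/n) = ln(8/22) + O(1/n).
Hence the limit is ln(8/22) = ln(4/11).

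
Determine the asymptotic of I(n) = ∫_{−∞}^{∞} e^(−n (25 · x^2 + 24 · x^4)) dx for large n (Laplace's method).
I(n) ~ sqrt(π/(25n))

φ(x) = 25 · x^2 + 24 · x^4 has its unique global minimum at x* = 0 (since φ'(x) = 50x + 96x^3 = 0 only at x = 0 for real x with both coefficients positive, and φ → ∞ as |x| → ∞). At x* = 0, φ(0) = 0 and φ''(0) = 50. Laplace's method then gives
  I(n) ~ sqrt(2π / (n · φ''(0))) · e^(−n φ(0)) = sqrt(2π / (50n)) = sqrt(π/(25n)).
The 24 · x^4 term contributes only at subleading order (an O(1/n) relative correction).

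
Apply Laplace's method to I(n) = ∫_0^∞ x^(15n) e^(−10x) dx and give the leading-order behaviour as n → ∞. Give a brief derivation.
I(n) ~ (sqrt(2π·15n) / 10) · (15n/(10e))^(15n)

Write the integrand as exp(15n ln x − 10x) and set f(x) = 15n ln x − 10x. Then f'(x) = 15n/x − 10 = 0 at x* = 15n/10, and f''(x*) = −15n/x*^2 = −10^2/(15n). Laplace's method (interior maximum) gives
  I(n) ~ e^(f(x*)) · sqrt(2π / |f''(x*)|)
        = exp(15n ln(15n/10) − 15n) · sqrt(2π · 15n / 10^2)
        = (15n/10)^(15n) e^(−15n) · sqrt(2π·15n) / 10
        = (sqrt(2π·15n) / 10) · (15n/(10e))^(15n).
This matches Γ(15n+1)/10^(15n+1) with Stirling applied to Γ.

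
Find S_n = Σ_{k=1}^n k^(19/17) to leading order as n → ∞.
S_n ~ (17/36) · n^(36/17)

Integral comparison: Σ_{k=1}^n k^(19/17) = ∫_0^n x^(19/17) dx + O(n^(19/17)). The integral is n^(1 + 19/17) / (1 + 19/17) = n^((19+17)/17) / ((19+17)/17) = (17/36) · n^(36/17).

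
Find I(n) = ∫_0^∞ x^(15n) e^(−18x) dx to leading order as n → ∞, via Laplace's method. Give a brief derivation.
I(n) ~ (sqrt(2π·15n) / 18) · (15n/(18e))^(15n)

Write the integrand as exp(15n ln x − 18x) and set f(x) = 15n ln x − 18x. Then f'(x) = 15n/x − 18 = 0 at x* = 15n/18, and f''(x*) = −15n/x*^2 = −18^2/(15n). Laplace's method (interior maximum) gives
  I(n) ~ e^(f(x*)) · sqrt(2π / |f''(x*)|)
        = exp(15n ln(15n/18) − 15n) · sqrt(2π · 15n / 18^2)
        = (15n/18)^(15n) e^(−15n) · sqrt(2π·15n) / 18
        = (sqrt(2π·15n) / 18) · (15n/(18e))^(15n).
This matches Γ(15n+1)/18^(15n+1) with Stirling applied to Γ.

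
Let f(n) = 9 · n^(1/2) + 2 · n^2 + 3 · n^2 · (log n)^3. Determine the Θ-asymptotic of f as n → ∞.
f(n) ∈ Θ(n^2 · (log n)^3)

Compare the terms by growth order. For large n, n^a · (log n)^b dominates n^a' · (log n)^b' iff a > a', or (a = a' and b > b'). Ranking the 3 terms shows the dominant one is 3 · n^2 · (log n)^3. Hence f(n) ∈ Θ(n^2 · (log n)^3).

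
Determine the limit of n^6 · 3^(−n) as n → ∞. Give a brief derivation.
lim = 0

Exponentials with base > 1 dominate every fixed polynomial: for any fixed c, n^c / 3^n → 0 as n → ∞ (e.g. by the ratio test, or by writing 3^n = e^(n ln 3) and noting e^(n ln 3) / n^c → ∞). Hence n^6 · 3^(−n) = n^6 / 3^n → 0.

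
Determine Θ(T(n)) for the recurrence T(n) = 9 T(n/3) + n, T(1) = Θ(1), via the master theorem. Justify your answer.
T(n) = Θ(n^2)

Master theorem: compare f(n) = n to n^(log_3 9) where log_3 9 = 2. Since 1 < log_3 9, we have f(n) = O(n^(log_3 9 − ε)) for some ε > 0 — Case 1. Hence T(n) = Θ(n^(log_3 9)) = Θ(n^2).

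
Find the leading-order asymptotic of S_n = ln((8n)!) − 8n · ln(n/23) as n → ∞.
S_n ~ 8n · (ln 184 − 1) + O(ln n)

Stirling: ln((8n)!) = 8n ln(8n) − 8n + O(ln n).
  S_n = 8n ln(8n) − 8n − 8n ln(n/23) + O(ln n)
      = 8n ln(8n) − 8n ln n + 8n ln 23 − 8n + O(ln n)
      = 8n ln 8 + 8n ln 23 − 8n + O(ln n)
      = 8n (ln 184 − 1) + O(ln n).
Numerically ln(184) − 1 ≈ 4.2149.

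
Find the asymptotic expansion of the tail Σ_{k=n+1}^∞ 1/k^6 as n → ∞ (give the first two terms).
Σ_{k>n} 1/k^6 = 1/(5 · n^5) − 1/(2 · n^6) + O(1/n^7)

Compare to the integral: ∫_{n}^∞ x^(−6) dx = [−x^(−5)/5]_{n}^∞ = 1/((6−1)·n^5). The Euler-Maclaurin correction adds −f(n)/2 = −1/(2·n^6). Euler-Maclaurin then gives
  Σ_{k>n} 1/k^6 = ∫_{n}^∞ dx/x^6 − 1/(2·n^6) + O(1/n^7).
(Equivalently this is ζ(6) − Σ_{k≤n} 1/k^6.)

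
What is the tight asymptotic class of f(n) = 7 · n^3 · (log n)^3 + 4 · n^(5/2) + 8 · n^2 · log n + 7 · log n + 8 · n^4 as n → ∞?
f(n) ∈ Θ(n^4)

Compare the terms by growth order. For large n, n^a · (log n)^b dominates n^a' · (log n)^b' iff a > a', or (a = a' and b > b'). Ranking the 5 terms shows the dominant one is 8 · n^4. Hence f(n) ∈ Θ(n^4).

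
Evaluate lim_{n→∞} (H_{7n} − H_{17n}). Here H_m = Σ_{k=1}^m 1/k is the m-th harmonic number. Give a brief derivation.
lim = ln(7/17)

Euler-Maclaurin gives H_m = ln m + γ + 1/(2m) + O(1/m^2). The γ and O(1/m) terms cancel in the difference:
  H_{7n} − H_{17n} = ln(7n) − ln(17n) + O(1/n) = ln(7/17) + O(1/n).
Hence the limit is ln(7/17).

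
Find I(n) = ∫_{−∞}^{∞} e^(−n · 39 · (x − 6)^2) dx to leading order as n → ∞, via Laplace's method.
I(n) = sqrt(π/(39n))

Here φ(x) = 39 · (x − 6)^2 has its unique minimum at x* = 6 with φ(x*) = 0 and φ''(x*) = 78. Laplace's method gives
  I(n) ~ e^(−n φ(x*)) · sqrt(2π / (n · φ''(x*))) = sqrt(2π / (78n)) = sqrt(π/(39n)).
This is exact: substituting u = (x − 6)·sqrt(39n) gives I(n) = (1/sqrt(39n)) ∫_{−∞}^{∞} e^(−u^2) du = sqrt(π/(39n)).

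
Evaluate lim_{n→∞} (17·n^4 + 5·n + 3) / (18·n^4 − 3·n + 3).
lim = 17/18

For large n the leading n^4 terms dominate both numerator and denominator. Dividing top and bottom by n^4, every other term tends to 0, leaving 17/18.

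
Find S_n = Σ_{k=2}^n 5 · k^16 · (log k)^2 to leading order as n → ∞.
S_n ~ 5 · n^17 · (log n)^2 / 17

By integral comparison, S_n = ∫_1^n 5 · x^16 · (log x)^2 dx + O(n^16 · (log n)^2). For the integral, the leading term of ∫_1^n x^16 (log x)^2 dx is n^17/17 · (log n)^2 (by repeated integration by parts; each step lowers the log-exponent and produces a relatively O(1/log n) correction). Hence S_n ~ 5 · n^17 · (log n)^2 / 17.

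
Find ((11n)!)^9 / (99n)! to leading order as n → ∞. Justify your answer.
((11n)!)^9/(99n)! ~ ((2π·11n)^(8/2) / 3) · 9^(−9·11n)  →  0

Write N = 11n. Stirling: N! ~ sqrt(2π N)(N/e)^N and (9N)! ~ sqrt(2π·9N)·(9N/e)^(9N).
  (N!)^9/(9N)! ~ (2π N)^(9/2) (N/e)^(9N) / [sqrt(2π·9N) (9N/e)^(9N)]
     = (2π N)^(9/2) / sqrt(2π·9N) · (N/(9N))^(9N)
     = (2π N)^((9−1)/2) / 3 · 9^(−9N).
Since 9^9 > 1, the factor 9^(−9N) decays exponentially, so the ratio → 0. Substituting N = 11n gives the stated form.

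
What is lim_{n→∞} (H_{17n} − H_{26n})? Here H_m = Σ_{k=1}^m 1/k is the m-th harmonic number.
lim = ln(17/26)

Euler-Maclaurin gives H_m = ln m + γ + 1/(2m) + O(1/m^2). The γ and O(1/m) terms cancel in the difference:
  H_{17n} − H_{26n} = ln(17n) − ln(26n) + O(1/n) = ln(17/26) + O(1/n).
Hence the limit is ln(17/26).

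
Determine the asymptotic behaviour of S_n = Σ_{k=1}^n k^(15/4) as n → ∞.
S_n ~ (4/19) · n^(19/4)

Integral comparison: Σ_{k=1}^n k^(15/4) = ∫_0^n x^(15/4) dx + O(n^(15/4)). The integral is n^(1 + 15/4) / (1 + 15/4) = n^((15+4)/4) / ((15+4)/4) = (4/19) · n^(19/4).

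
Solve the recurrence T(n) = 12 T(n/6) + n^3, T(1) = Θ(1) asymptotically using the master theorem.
T(n) = Θ(n^3)

log_6 12 ≈ 1.387. f(n) = n^3 dominates n^(log_6 12) since 3 > 1.387, and the regularity condition a·f(n/b) = 12·(n/6)^3 = (12/216)·n^3 ≤ c·f(n) holds with c = 12/216 ≈ 0.0556 < 1. So this is Case 3: T(n) = Θ(f(n)) = Θ(n^3).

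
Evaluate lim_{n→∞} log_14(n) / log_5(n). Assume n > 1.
lim = ln(5) / ln(14) = log_14(5)

Change of base: log_14(n) = ln n / ln 14 and log_5(n) = ln n / ln 5. The ratio is (ln n / ln 14) · (ln 5 / ln n) = ln 5 / ln 14, a constant independent of n. So the limit is ln 5 / ln 14 = log_14(5).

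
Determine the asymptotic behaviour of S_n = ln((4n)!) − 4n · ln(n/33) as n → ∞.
S_n ~ 4n · (ln 132 − 1) + O(ln n)

Stirling: ln((4n)!) = 4n ln(4n) − 4n + O(ln n).
  S_n = 4n ln(4n) − 4n − 4n ln(n/33) + O(ln n)
      = 4n ln(4n) − 4n ln n + 4n ln 33 − 4n + O(ln n)
      = 4n ln 4 + 4n ln 33 − 4n + O(ln n)
      = 4n (ln 132 − 1) + O(ln n).
Numerically ln(132) − 1 ≈ 3.8828.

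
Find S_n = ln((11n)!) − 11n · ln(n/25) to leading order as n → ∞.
S_n ~ 11n · (ln 275 − 1) + O(ln n)

Stirling: ln((11n)!) = 11n ln(11n) − 11n + O(ln n).
  S_n = 11n ln(11n) − 11n − 11n ln(n/25) + O(ln n)
      = 11n ln(11n) − 11n ln n + 11n ln 25 − 11n + O(ln n)
      = 11n ln 11 + 11n ln 25 − 11n + O(ln n)
      = 11n (ln 275 − 1) + O(ln n).
Numerically ln(275) − 1 ≈ 4.6168.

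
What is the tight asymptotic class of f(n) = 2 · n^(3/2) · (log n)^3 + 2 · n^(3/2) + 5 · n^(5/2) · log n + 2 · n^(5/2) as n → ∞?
f(n) ∈ Θ(n^(5/2) · log n)

Compare the terms by growth order. For large n, n^a · (log n)^b dominates n^a' · (log n)^b' iff a > a', or (a = a' and b > b'). Ranking the 4 terms shows the dominant one is 5 · n^(5/2) · log n. Hence f(n) ∈ Θ(n^(5/2) · log n).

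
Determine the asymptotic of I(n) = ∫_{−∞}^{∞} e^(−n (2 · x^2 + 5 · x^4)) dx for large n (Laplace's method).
I(n) ~ sqrt(π/(2n))

φ(x) = 2 · x^2 + 5 · x^4 has its unique global minimum at x* = 0 (since φ'(x) = 4x + 20x^3 = 0 only at x = 0 for real x with both coefficients positive, and φ → ∞ as |x| → ∞). At x* = 0, φ(0) = 0 and φ''(0) = 4. Laplace's method then gives
  I(n) ~ sqrt(2π / (n · φ''(0))) · e^(−n φ(0)) = sqrt(2π / (4n)) = sqrt(π/(2n)).
The 5 · x^4 term contributes only at subleading order (an O(1/n) relative correction).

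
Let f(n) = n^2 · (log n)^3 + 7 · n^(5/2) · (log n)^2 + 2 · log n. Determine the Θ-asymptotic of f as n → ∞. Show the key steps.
f(n) ∈ Θ(n^(5/2) · (log n)^2)

Compare the terms by growth order. For large n, n^a · (log n)^b dominates n^a' · (log n)^b' iff a > a', or (a = a' and b > b'). Ranking the 3 terms shows the dominant one is 7 · n^(5/2) · (log n)^2. Hence f(n) ∈ Θ(n^(5/2) · (log n)^2).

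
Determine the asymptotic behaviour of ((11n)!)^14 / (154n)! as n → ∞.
((11n)!)^14/(154n)! ~ ((2π·11n)^(13/2) / sqrt(14)) · 14^(−14·11n)  →  0

Write N = 11n. Stirling: N! ~ sqrt(2π N)(N/e)^N and (14N)! ~ sqrt(2π·14N)·(14N/e)^(14N).
  (N!)^14/(14N)! ~ (2π N)^(14/2) (N/e)^(14N) / [sqrt(2π·14N) (14N/e)^(14N)]
     = (2π N)^(14/2) / sqrt(2π·14N) · (N/(14N))^(14N)
     = (2π N)^((14−1)/2) / sqrt(14) · 14^(−14N).
Since 14^14 > 1, the factor 14^(−14N) decays exponentially, so the ratio → 0. Substituting N = 11n gives the stated form.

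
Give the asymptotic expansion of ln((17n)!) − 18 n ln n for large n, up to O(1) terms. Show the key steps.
ln((17n)!) − 18 n ln n = −n ln n + 17(ln 17 − 1) n + (1/2) ln(2π·17n) + O(1/n)

Stirling: ln((17n)!) = 17n ln(17n) − 17n + (1/2) ln(2π·17n) + O(1/n).
Expand 17n ln(17n) = 17n (ln n + ln 17) = 17n ln n + 17n ln 17.
Subtract 18n ln n: leading term is (17 − 18) n ln n = −n ln n. The next term is 17n ln 17 − 17n = 17(ln 17 − 1) n. Then the (1/2) ln(2π·17n) correction.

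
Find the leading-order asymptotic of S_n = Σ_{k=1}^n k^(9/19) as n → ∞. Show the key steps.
S_n ~ (19/28) · n^(28/19)

Integral comparison: Σ_{k=1}^n k^(9/19) = ∫_0^n x^(9/19) dx + O(n^(9/19)). The integral is n^(1 + 9/19) / (1 + 9/19) = n^((9+19)/19) / ((9+19)/19) = (19/28) · n^(28/19).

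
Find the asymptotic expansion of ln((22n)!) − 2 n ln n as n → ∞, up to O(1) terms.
ln((22n)!) − 2 n ln n = 20 n ln n + 22(ln 22 − 1) n + (1/2) ln(2π·22n) + O(1/n)

Stirling: ln((22n)!) = 22n ln(22n) − 22n + (1/2) ln(2π·22n) + O(1/n).
Expand 22n ln(22n) = 22n (ln n + ln 22) = 22n ln n + 22n ln 22.
Subtract 2n ln n: leading term is (22 − 2) n ln n = 20 n ln n. The next term is 22n ln 22 − 22n = 22(ln 22 − 1) n. Then the (1/2) ln(2π·22n) correction.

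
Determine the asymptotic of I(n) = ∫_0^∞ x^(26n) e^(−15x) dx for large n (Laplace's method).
I(n) ~ (sqrt(2π·26n) / 15) · (26n/(15e))^(26n)

Write the integrand as exp(26n ln x − 15x) and set f(x) = 26n ln x − 15x. Then f'(x) = 26n/x − 15 = 0 at x* = 26n/15, and f''(x*) = −26n/x*^2 = −15^2/(26n). Laplace's method (interior maximum) gives
  I(n) ~ e^(f(x*)) · sqrt(2π / |f''(x*)|)
        = exp(26n ln(26n/15) − 26n) · sqrt(2π · 26n / 15^2)
        = (26n/15)^(26n) e^(−26n) · sqrt(2π·26n) / 15
        = (sqrt(2π·26n) / 15) · (26n/(15e))^(26n).
This matches Γ(26n+1)/15^(26n+1) with Stirling applied to Γ.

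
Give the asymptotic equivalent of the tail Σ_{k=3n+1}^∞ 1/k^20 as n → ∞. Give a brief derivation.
Σ_{k>3n} 1/k^20 ~ 1/(19 · (3n)^19)

Compare to the integral: ∫_{3n}^∞ x^(−20) dx = [−x^(−19)/19]_{3n}^∞ = 1/((20−1)·(3n)^19). Euler-Maclaurin then gives
  Σ_{k>3n} 1/k^20 = ∫_{3n}^∞ dx/x^20 − 1/(2·(3n)^20) + O(1/(3n)^21).
(Equivalently this is ζ(20) − Σ_{k≤3n} 1/k^20.)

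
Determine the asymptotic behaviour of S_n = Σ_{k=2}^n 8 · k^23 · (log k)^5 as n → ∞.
S_n ~ n^24 · (log n)^5 / 3

By integral comparison, S_n = ∫_1^n 8 · x^23 · (log x)^5 dx + O(n^23 · (log n)^5). For the integral, the leading term of ∫_1^n x^23 (log x)^5 dx is n^24/24 · (log n)^5 (by repeated integration by parts; each step lowers the log-exponent and produces a relatively O(1/log n) correction). Hence S_n ~ n^24 · (log n)^5 / 3.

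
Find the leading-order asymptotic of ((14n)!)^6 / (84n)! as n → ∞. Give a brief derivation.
((14n)!)^6/(84n)! ~ ((2π·14n)^(5/2) / sqrt(6)) · 6^(−6·14n)  →  0

Write N = 14n. Stirling: N! ~ sqrt(2π N)(N/e)^N and (6N)! ~ sqrt(2π·6N)·(6N/e)^(6N).
  (N!)^6/(6N)! ~ (2π N)^(6/2) (N/e)^(6N) / [sqrt(2π·6N) (6N/e)^(6N)]
     = (2π N)^(6/2) / sqrt(2π·6N) · (N/(6N))^(6N)
     = (2π N)^((6−1)/2) / sqrt(6) · 6^(−6N).
Since 6^6 > 1, the factor 6^(−6N) decays exponentially, so the ratio → 0. Substituting N = 14n gives the stated form.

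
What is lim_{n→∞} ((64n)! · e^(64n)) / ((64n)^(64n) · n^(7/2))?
lim = 0

Stirling: (64n)! ~ sqrt(2π·64n) · (64n/e)^(64n). Hence
  (64n)! · e^(64n) / (64n)^(64n) ~ sqrt(2π·64n).
Dividing by n^(7/2): sqrt(2π·64n) / n^(7/2) = sqrt(2π·64) · n^((1−7)/2), so the expression behaves like sqrt(2π·64) · n^((1−7)/2) → 0.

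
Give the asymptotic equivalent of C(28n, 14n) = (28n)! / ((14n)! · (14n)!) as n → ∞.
C(28n, 14n) ~ (4)^(14n) · sqrt(1/(π·14n))

Write N = 14n. Apply Stirling to each factorial:
  (2N)! ~ sqrt(2π·2N) · (2N/e)^(2N),
  N! ~ sqrt(2π N) · (N/e)^N,
  (1N)! ~ sqrt(2π·1N) · (1N/e)^(1N).
The exponential factors combine to (2N)^(2N) / (N^N · (1N)^(1N)) = 2^(2N)/1^(1N) = (2^2/1^1)^N = (4)^N.
The square-root prefactors combine to sqrt(2π·2N) / (sqrt(2π N)·sqrt(2π·1N)) = sqrt(2 / (2π·1·N)) = sqrt(1/(π·14n)).
Substituting N = 14n: C(28n, 14n) ~ (4)^(14n) · sqrt(1/(π·14n)).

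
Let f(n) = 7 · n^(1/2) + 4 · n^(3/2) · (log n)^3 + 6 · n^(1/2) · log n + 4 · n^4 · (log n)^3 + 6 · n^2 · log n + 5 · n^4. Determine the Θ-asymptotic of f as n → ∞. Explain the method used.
f(n) ∈ Θ(n^4 · (log n)^3)

Compare the terms by growth order. For large n, n^a · (log n)^b dominates n^a' · (log n)^b' iff a > a', or (a = a' and b > b'). Ranking the 6 terms shows the dominant one is 4 · n^4 · (log n)^3. Hence f(n) ∈ Θ(n^4 · (log n)^3).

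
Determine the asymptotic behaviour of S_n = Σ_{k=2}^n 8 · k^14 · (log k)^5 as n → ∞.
S_n ~ 8 · n^15 · (log n)^5 / 15

By integral comparison, S_n = ∫_1^n 8 · x^14 · (log x)^5 dx + O(n^14 · (log n)^5). For the integral, the leading term of ∫_1^n x^14 (log x)^5 dx is n^15/15 · (log n)^5 (by repeated integration by parts; each step lowers the log-exponent and produces a relatively O(1/log n) correction). Hence S_n ~ 8 · n^15 · (log n)^5 / 15.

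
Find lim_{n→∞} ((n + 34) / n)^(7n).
lim = e^238

Rewrite as (1 + 34/n)^(7n). By the standard limit (1 + x/n)^n → e^x, we have (1 + 34/n)^n → e^34, and raising to the 7th power gives e^238.
More precisely, ln[(1 + 34/n)^(7n)] = 7n · ln(1 + 34/n) = 7n · (34/n + O(1/n^2)) = 238 + O(1/n) → 238.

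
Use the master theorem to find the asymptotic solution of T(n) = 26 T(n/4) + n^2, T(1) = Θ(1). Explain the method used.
T(n) = Θ(n^(log_4 26))

Master theorem: compare f(n) = n^2 to n^(log_4 26) where log_4 26 ≈ 2.350. Since 2 < log_4 26, we have f(n) = O(n^(log_4 26 − ε)) for some ε > 0 — Case 1. Hence T(n) = Θ(n^(log_4 26)).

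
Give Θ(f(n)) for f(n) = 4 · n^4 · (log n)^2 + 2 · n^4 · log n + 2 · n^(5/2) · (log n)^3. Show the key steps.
f(n) ∈ Θ(n^4 · (log n)^2)

Compare the terms by growth order. For large n, n^a · (log n)^b dominates n^a' · (log n)^b' iff a > a', or (a = a' and b > b'). Ranking the 3 terms shows the dominant one is 4 · n^4 · (log n)^2. Hence f(n) ∈ Θ(n^4 · (log n)^2).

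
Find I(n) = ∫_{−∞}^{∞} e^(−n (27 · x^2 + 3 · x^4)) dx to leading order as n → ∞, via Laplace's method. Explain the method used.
I(n) ~ sqrt(π/(27n))

φ(x) = 27 · x^2 + 3 · x^4 has its unique global minimum at x* = 0 (since φ'(x) = 54x + 12x^3 = 0 only at x = 0 for real x with both coefficients positive, and φ → ∞ as |x| → ∞). At x* = 0, φ(0) = 0 and φ''(0) = 54. Laplace's method then gives
  I(n) ~ sqrt(2π / (n · φ''(0))) · e^(−n φ(0)) = sqrt(2π / (54n)) = sqrt(π/(27n)).
The 3 · x^4 term contributes only at subleading order (an O(1/n) relative correction).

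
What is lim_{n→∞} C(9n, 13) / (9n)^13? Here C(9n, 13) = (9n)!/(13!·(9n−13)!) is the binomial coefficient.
lim = 1/13! = 1/6227020800

With N = 9n → ∞: C(N, 13) / N^13 = [N(N−1)…(N−12)] / (13! · N^13) = (1/13!) · 1 · (1 − 1/(9n)) · … · (1 − 12/(9n)). Each factor → 1 as N → ∞, so the limit is 1/13! = 1/6227020800.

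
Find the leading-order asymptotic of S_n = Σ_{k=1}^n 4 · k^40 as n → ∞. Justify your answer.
S_n ~ 4 · n^41 / 41

By integral comparison (Euler-Maclaurin), Σ_{k=1}^n 4 · k^40 = 4 · ∫_0^n x^40 dx + O(n^40) = 4 · n^41/41 + O(n^40). (Equivalently, Faulhaber's formula gives the same leading term.)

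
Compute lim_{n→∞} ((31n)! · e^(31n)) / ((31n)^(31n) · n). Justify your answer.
lim = 0

Stirling: (31n)! ~ sqrt(2π·31n) · (31n/e)^(31n). Hence
  (31n)! · e^(31n) / (31n)^(31n) ~ sqrt(2π·31n).
Dividing by n: sqrt(2π·31n) / n = sqrt(2π·31) · n^((1−2)/2), so the expression behaves like sqrt(2π·31) · n^((1−2)/2) → 0.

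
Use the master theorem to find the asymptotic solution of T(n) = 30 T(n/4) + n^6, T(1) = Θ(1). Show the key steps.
T(n) = Θ(n^6)

log_4 30 ≈ 2.453. f(n) = n^6 dominates n^(log_4 30) since 6 > 2.453, and the regularity condition a·f(n/b) = 30·(n/4)^6 = (30/4096)·n^6 ≤ c·f(n) holds with c = 30/4096 ≈ 0.00732 < 1. So this is Case 3: T(n) = Θ(f(n)) = Θ(n^6).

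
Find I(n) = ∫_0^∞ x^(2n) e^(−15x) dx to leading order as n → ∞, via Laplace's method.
I(n) ~ (sqrt(2π·2n) / 15) · (2n/(15e))^(2n)

Write the integrand as exp(2n ln x − 15x) and set f(x) = 2n ln x − 15x. Then f'(x) = 2n/x − 15 = 0 at x* = 2n/15, and f''(x*) = −2n/x*^2 = −15^2/(2n). Laplace's method (interior maximum) gives
  I(n) ~ e^(f(x*)) · sqrt(2π / |f''(x*)|)
        = exp(2n ln(2n/15) − 2n) · sqrt(2π · 2n / 15^2)
        = (2n/15)^(2n) e^(−2n) · sqrt(2π·2n) / 15
        = (sqrt(2π·2n) / 15) · (2n/(15e))^(2n).
This matches Γ(2n+1)/15^(2n+1) with Stirling applied to Γ.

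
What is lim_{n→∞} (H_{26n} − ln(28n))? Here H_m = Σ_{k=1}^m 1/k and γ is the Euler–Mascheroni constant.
lim = ln(13/14) + γ

By Euler-Maclaurin, H_m = ln m + γ + O(1/m). So
  H_{26n} − ln(28n) = ln(26n) + γ − ln(28n) + O(1/n)
                       = ln(26/28) + γ + O(1/n).
Hence the limit is ln(26/28) + γ (= ln(13/14)).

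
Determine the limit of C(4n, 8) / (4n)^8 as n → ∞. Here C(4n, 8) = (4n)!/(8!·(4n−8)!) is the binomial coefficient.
lim = 1/8! = 1/40320

With N = 4n → ∞: C(N, 8) / N^8 = [N(N−1)…(N−7)] / (8! · N^8) = (1/8!) · 1 · (1 − 1/(4n)) · … · (1 − 7/(4n)). Each factor → 1 as N → ∞, so the limit is 1/8! = 1/40320.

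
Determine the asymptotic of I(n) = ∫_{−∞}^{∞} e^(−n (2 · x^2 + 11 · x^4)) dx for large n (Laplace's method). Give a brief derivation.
I(n) ~ sqrt(π/(2n))

φ(x) = 2 · x^2 + 11 · x^4 has its unique global minimum at x* = 0 (since φ'(x) = 4x + 44x^3 = 0 only at x = 0 for real x with both coefficients positive, and φ → ∞ as |x| → ∞). At x* = 0, φ(0) = 0 and φ''(0) = 4. Laplace's method then gives
  I(n) ~ sqrt(2π / (n · φ''(0))) · e^(−n φ(0)) = sqrt(2π / (4n)) = sqrt(π/(2n)).
The 11 · x^4 term contributes only at subleading order (an O(1/n) relative correction).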